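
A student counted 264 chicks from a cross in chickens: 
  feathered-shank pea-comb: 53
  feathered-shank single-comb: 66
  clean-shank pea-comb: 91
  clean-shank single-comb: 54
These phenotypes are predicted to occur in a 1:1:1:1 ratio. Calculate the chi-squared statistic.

14.212

Expected counts for N = 264 under a 1:1:1:1 ratio (total parts = 4):
  feathered-shank pea-comb: 264 × 1/4 = 66
  feathered-shank single-comb: 264 × 1/4 = 66
  clean-shank pea-comb: 264 × 1/4 = 66
  clean-shank single-comb: 264 × 1/4 = 66
χ² = Σ (O − E)² / E
  feathered-shank pea-comb: (53 − 66)² / 66 = 2.5606
  feathered-shank single-comb: (66 − 66)² / 66 = 0.0000
  clean-shank pea-comb: (91 − 66)² / 66 = 9.4697
  clean-shank single-comb: (54 − 66)² / 66 = 2.1818
χ² = 2.5606 + 0.0000 + 9.4697 + 2.1818 = 14.2121 ≈ 14.212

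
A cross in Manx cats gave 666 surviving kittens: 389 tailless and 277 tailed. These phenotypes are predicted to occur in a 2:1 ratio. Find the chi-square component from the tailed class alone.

Expected counts for N = 666 under a 2:1 ratio (total parts = 3):
  tailless: 666 × 2/3 = 444
  tailed: 666 × 1/3 = 222
Contribution of tailed: (277 − 222)² / 222 = 13.6261

13.626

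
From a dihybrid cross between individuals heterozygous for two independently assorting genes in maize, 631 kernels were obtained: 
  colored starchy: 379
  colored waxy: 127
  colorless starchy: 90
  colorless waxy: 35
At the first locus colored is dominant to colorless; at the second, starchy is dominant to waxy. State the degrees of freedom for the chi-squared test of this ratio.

A dihybrid F₂ with independent assortment and complete dominance at both loci gives a 9:3:3:1 phenotypic ratio.
A goodness-of-fit test with 4 phenotype classes has df = 4 − 1 = 3.

3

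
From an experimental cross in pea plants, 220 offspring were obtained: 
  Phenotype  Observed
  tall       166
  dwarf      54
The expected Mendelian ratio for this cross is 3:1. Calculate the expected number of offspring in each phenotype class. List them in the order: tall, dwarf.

Under the 3:1 hypothesis (Σ ratio = 4, N = 220):
  tall: 220 × 3/4 = 165
  dwarf: 220 × 1/4 = 55

165, 55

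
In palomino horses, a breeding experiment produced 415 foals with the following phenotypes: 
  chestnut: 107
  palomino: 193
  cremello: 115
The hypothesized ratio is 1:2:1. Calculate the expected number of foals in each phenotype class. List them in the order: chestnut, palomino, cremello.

103.75, 207.5, 103.75

Total ratio parts = 4. Expected numbers out of 415:
  chestnut: 415 × 1/4 = 103.75
  palomino: 415 × 2/4 = 207.5
  cremello: 415 × 1/4 = 103.75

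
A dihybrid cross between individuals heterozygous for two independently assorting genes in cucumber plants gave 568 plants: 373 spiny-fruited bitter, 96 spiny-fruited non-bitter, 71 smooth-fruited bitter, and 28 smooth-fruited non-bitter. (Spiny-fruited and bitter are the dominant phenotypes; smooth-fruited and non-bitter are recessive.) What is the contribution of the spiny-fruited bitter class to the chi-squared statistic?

8.959

A dihybrid F₂ with independent assortment and complete dominance at both loci gives a 9:3:3:1 phenotypic ratio.
Under the 9:3:3:1 hypothesis (Σ ratio = 16, N = 568):
  spiny-fruited bitter: 568 × 9/16 = 319.5
  spiny-fruited non-bitter: 568 × 3/16 = 106.5
  smooth-fruited bitter: 568 × 3/16 = 106.5
  smooth-fruited non-bitter: 568 × 1/16 = 35.5
Contribution of spiny-fruited bitter: (373 − 319.5)² / 319.5 = 8.9585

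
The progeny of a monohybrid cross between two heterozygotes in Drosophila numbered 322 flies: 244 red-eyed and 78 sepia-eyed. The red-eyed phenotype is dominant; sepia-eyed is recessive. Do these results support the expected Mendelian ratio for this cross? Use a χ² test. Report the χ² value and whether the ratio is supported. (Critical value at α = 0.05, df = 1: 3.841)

0.104; consistent

For a monohybrid cross between heterozygotes with complete dominance, the expected phenotypic ratio is 3:1.
Expected counts for N = 322 under a 3:1 ratio (total parts = 4):
  red-eyed: 322 × 3/4 = 241.5
  sepia-eyed: 322 × 1/4 = 80.5
χ² = Σ (O − E)² / E
  red-eyed: (244 − 241.5)² / 241.5 = 0.0259
  sepia-eyed: (78 − 80.5)² / 80.5 = 0.0776
χ² = 0.0259 + 0.0776 = 0.1035 ≈ 0.104
Degrees of freedom = 2 − 1 = 1; critical value at α = 0.05 is 3.841.
Since 0.104 < 3.841, we fail to reject the null hypothesis — the data are consistent with the 3:1 ratio.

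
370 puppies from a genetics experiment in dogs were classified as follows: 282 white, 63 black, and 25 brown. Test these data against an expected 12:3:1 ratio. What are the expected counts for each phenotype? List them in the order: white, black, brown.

Under the 12:3:1 hypothesis (Σ ratio = 16, N = 370):
  white: 370 × 12/16 = 277.5
  black: 370 × 3/16 = 69.375
  brown: 370 × 1/16 = 23.125

277.5, 69.375, 23.125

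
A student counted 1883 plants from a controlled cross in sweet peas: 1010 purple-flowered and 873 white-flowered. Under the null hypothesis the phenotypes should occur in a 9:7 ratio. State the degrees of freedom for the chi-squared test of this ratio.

1

A goodness-of-fit test with 2 phenotype classes has df = 2 − 1 = 1.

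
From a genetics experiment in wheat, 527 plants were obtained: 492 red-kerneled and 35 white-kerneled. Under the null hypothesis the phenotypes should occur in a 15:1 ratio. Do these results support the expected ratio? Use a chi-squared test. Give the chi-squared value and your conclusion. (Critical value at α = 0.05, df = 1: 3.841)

0.138; consistent

Under the 15:1 hypothesis (Σ ratio = 16, N = 527):
  red-kerneled: 527 × 15/16 = 494.0625
  white-kerneled: 527 × 1/16 = 32.9375
χ² = Σ (O − E)² / E
  red-kerneled: (492 − 494.0625)² / 494.0625 = 0.0086
  white-kerneled: (35 − 32.9375)² / 32.9375 = 0.1292
χ² = 0.0086 + 0.1292 = 0.1378 ≈ 0.138
Degrees of freedom = 2 − 1 = 1; critical value at α = 0.05 is 3.841.
Since 0.138 < 3.841, we fail to reject the null hypothesis — the data are consistent with the 15:1 ratio.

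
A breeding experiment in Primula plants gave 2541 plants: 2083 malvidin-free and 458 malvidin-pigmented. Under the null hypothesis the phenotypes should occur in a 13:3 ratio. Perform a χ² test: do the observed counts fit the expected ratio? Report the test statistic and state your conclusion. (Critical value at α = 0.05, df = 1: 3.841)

The 13:3 ratio has 16 parts, so with N = 2541 the expected counts are:
  malvidin-free: 2541 × 13/16 = 2064.5625
  malvidin-pigmented: 2541 × 3/16 = 476.4375
χ² = Σ (O − E)² / E
  malvidin-free: (2083 − 2064.5625)² / 2064.5625 = 0.1647
  malvidin-pigmented: (458 − 476.4375)² / 476.4375 = 0.7135
χ² = 0.1647 + 0.7135 = 0.8782 ≈ 0.878
Degrees of freedom = 2 − 1 = 1; critical value at α = 0.05 is 3.841.
Since 0.878 < 3.841, we fail to reject the null hypothesis — the data are consistent with the 13:3 ratio.

0.878; consistent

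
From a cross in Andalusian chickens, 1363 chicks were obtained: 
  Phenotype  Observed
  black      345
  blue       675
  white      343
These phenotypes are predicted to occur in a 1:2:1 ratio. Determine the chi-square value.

Total ratio parts = 4. Expected numbers out of 1363:
  black: 1363 × 1/4 = 340.75
  blue: 1363 × 2/4 = 681.5
  white: 1363 × 1/4 = 340.75
χ² = Σ (O − E)² / E
  black: (345 − 340.75)² / 340.75 = 0.0530
  blue: (675 − 681.5)² / 681.5 = 0.0620
  white: (343 − 340.75)² / 340.75 = 0.0149
χ² = 0.0530 + 0.0620 + 0.0149 = 0.1299 ≈ 0.130

0.130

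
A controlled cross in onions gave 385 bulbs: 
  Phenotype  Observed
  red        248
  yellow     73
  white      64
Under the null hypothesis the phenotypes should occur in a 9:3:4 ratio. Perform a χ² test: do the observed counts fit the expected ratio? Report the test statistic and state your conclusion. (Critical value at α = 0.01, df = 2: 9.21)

15.379; not consistent

The 9:3:4 ratio has 16 parts, so with N = 385 the expected counts are:
  red: 385 × 9/16 = 216.5625
  yellow: 385 × 3/16 = 72.1875
  white: 385 × 4/16 = 96.25
χ² = Σ (O − E)² / E
  red: (248 − 216.5625)² / 216.5625 = 4.5637
  yellow: (73 − 72.1875)² / 72.1875 = 0.0091
  white: (64 − 96.25)² / 96.25 = 10.8058
χ² = 4.5637 + 0.0091 + 10.8058 = 15.3786 ≈ 15.379
Degrees of freedom = 3 − 1 = 2; critical value at α = 0.01 is 9.21.
Since 15.379 > 9.21, we reject the null hypothesis — the data do not fit the 9:3:4 ratio.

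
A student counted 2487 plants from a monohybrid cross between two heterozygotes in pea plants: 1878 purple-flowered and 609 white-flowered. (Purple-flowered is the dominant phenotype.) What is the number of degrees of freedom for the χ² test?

For a monohybrid cross between heterozygotes with complete dominance, the expected phenotypic ratio is 3:1.
A goodness-of-fit test with 2 phenotype classes has df = 2 − 1 = 1.

1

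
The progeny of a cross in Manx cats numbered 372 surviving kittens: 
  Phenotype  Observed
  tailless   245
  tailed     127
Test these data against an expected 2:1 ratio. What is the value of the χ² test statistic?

0.109

Expected counts for N = 372 under a 2:1 ratio (total parts = 3):
  tailless: 372 × 2/3 = 248
  tailed: 372 × 1/3 = 124
χ² = Σ (O − E)² / E
  tailless: (245 − 248)² / 248 = 0.0363
  tailed: (127 − 124)² / 124 = 0.0726
χ² = 0.0363 + 0.0726 = 0.1089 ≈ 0.109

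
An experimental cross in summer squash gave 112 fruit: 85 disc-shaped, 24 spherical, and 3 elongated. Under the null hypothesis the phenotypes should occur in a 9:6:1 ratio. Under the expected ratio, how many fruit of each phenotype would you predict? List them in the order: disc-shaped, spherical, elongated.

63, 42, 7

Total ratio parts = 16. Expected numbers out of 112:
  disc-shaped: 112 × 9/16 = 63
  spherical: 112 × 6/16 = 42
  elongated: 112 × 1/16 = 7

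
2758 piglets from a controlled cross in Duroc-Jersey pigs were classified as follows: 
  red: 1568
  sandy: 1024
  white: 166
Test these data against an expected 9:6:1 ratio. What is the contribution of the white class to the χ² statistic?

0.236

Expected counts for N = 2758 under a 9:6:1 ratio (total parts = 16):
  red: 2758 × 9/16 = 1551.375
  sandy: 2758 × 6/16 = 1034.25
  white: 2758 × 1/16 = 172.375
Contribution of white: (166 − 172.375)² / 172.375 = 0.2358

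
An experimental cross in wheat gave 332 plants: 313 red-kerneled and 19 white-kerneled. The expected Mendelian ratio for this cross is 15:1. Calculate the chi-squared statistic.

0.157

The 15:1 ratio has 16 parts, so with N = 332 the expected counts are:
  red-kerneled: 332 × 15/16 = 311.25
  white-kerneled: 332 × 1/16 = 20.75
χ² = Σ (O − E)² / E
  red-kerneled: (313 − 311.25)² / 311.25 = 0.0098
  white-kerneled: (19 − 20.75)² / 20.75 = 0.1476
χ² = 0.0098 + 0.1476 = 0.1574 ≈ 0.157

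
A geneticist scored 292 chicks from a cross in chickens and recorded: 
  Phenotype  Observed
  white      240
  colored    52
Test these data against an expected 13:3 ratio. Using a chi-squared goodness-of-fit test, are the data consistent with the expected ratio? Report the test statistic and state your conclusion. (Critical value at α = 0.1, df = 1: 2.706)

0.170; consistent

The 13:3 ratio has 16 parts, so with N = 292 the expected counts are:
  white: 292 × 13/16 = 237.25
  colored: 292 × 3/16 = 54.75
χ² = Σ (O − E)² / E
  white: (240 − 237.25)² / 237.25 = 0.0319
  colored: (52 − 54.75)² / 54.75 = 0.1381
χ² = 0.0319 + 0.1381 = 0.170
Degrees of freedom = 2 − 1 = 1; critical value at α = 0.1 is 2.706.
Since 0.170 < 2.706, we fail to reject the null hypothesis — the data are consistent with the 13:3 ratio.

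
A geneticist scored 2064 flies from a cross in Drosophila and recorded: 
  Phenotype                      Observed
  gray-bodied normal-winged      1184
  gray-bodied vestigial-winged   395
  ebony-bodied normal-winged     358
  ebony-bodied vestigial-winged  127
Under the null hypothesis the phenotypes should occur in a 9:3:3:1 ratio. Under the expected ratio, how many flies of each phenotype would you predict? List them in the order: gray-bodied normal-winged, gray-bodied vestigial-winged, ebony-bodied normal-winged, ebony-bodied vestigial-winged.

1161, 387, 387, 129

Total ratio parts = 16. Expected numbers out of 2064:
  gray-bodied normal-winged: 2064 × 9/16 = 1161
  gray-bodied vestigial-winged: 2064 × 3/16 = 387
  ebony-bodied normal-winged: 2064 × 3/16 = 387
  ebony-bodied vestigial-winged: 2064 × 1/16 = 129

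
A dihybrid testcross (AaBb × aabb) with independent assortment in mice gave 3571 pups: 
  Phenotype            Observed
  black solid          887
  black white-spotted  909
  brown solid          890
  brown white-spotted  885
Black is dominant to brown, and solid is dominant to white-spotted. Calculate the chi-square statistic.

0.409

A dihybrid testcross with independent assortment gives a 1:1:1:1 ratio.
Expected counts for N = 3571 under a 1:1:1:1 ratio (total parts = 4):
  black solid: 3571 × 1/4 = 892.75
  black white-spotted: 3571 × 1/4 = 892.75
  brown solid: 3571 × 1/4 = 892.75
  brown white-spotted: 3571 × 1/4 = 892.75
χ² = Σ (O − E)² / E
  black solid: (887 − 892.75)² / 892.75 = 0.0370
  black white-spotted: (909 − 892.75)² / 892.75 = 0.2958
  brown solid: (890 − 892.75)² / 892.75 = 0.0085
  brown white-spotted: (885 − 892.75)² / 892.75 = 0.0673
χ² = 0.0370 + 0.2958 + 0.0085 + 0.0673 = 0.4086 ≈ 0.409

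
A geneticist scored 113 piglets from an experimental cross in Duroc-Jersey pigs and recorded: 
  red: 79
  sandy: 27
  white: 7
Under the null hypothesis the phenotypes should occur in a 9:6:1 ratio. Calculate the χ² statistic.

Total ratio parts = 16. Expected numbers out of 113:
  red: 113 × 9/16 = 63.5625
  sandy: 113 × 6/16 = 42.375
  white: 113 × 1/16 = 7.0625
χ² = Σ (O − E)² / E
  red: (79 − 63.5625)² / 63.5625 = 3.7493
  sandy: (27 − 42.375)² / 42.375 = 5.5785
  white: (7 − 7.0625)² / 7.0625 = 0.0006
χ² = 3.7493 + 5.5785 + 0.0006 = 9.3284 ≈ 9.328

9.328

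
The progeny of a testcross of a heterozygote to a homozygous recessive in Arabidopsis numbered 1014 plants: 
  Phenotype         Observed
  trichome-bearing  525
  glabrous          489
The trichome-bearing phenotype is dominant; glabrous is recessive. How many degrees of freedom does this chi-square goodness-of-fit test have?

1

A testcross of a heterozygote (Aa × aa) gives a 1:1 phenotypic ratio.
A goodness-of-fit test with 2 phenotype classes has df = 2 − 1 = 1.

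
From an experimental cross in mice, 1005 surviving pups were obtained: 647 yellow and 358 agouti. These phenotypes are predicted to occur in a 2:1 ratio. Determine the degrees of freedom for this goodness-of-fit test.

A goodness-of-fit test with 2 phenotype classes has df = 2 − 1 = 1.

1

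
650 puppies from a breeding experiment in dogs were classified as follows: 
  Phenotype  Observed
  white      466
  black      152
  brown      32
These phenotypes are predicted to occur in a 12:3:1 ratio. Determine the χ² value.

10.226

Under the 12:3:1 hypothesis (Σ ratio = 16, N = 650):
  white: 650 × 12/16 = 487.5
  black: 650 × 3/16 = 121.875
  brown: 650 × 1/16 = 40.625
χ² = Σ (O − E)² / E
  white: (466 − 487.5)² / 487.5 = 0.9482
  black: (152 − 121.875)² / 121.875 = 7.4463
  brown: (32 − 40.625)² / 40.625 = 1.8312
χ² = 0.9482 + 7.4463 + 1.8312 = 10.2257 ≈ 10.226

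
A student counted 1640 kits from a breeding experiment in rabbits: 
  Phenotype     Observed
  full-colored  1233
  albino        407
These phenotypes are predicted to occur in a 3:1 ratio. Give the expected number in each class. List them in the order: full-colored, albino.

1230, 410

Expected counts for N = 1640 under a 3:1 ratio (total parts = 4):
  full-colored: 1640 × 3/4 = 1230
  albino: 1640 × 1/4 = 410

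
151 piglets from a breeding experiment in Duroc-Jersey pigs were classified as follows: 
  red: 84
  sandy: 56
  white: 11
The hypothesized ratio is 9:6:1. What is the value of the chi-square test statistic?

0.276

The 9:6:1 ratio has 16 parts, so with N = 151 the expected counts are:
  red: 151 × 9/16 = 84.9375
  sandy: 151 × 6/16 = 56.625
  white: 151 × 1/16 = 9.4375
χ² = Σ (O − E)² / E
  red: (84 − 84.9375)² / 84.9375 = 0.0103
  sandy: (56 − 56.625)² / 56.625 = 0.0069
  white: (11 − 9.4375)² / 9.4375 = 0.2587
χ² = 0.0103 + 0.0069 + 0.2587 = 0.2759 ≈ 0.276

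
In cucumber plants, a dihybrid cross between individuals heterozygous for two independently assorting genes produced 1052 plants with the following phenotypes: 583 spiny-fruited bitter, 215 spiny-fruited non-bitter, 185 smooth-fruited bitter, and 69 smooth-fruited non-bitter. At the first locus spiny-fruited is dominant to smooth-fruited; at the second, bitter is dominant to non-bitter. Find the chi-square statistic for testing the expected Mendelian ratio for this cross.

A dihybrid F₂ with independent assortment and complete dominance at both loci gives a 9:3:3:1 phenotypic ratio.
Expected counts for N = 1052 under a 9:3:3:1 ratio (total parts = 16):
  spiny-fruited bitter: 1052 × 9/16 = 591.75
  spiny-fruited non-bitter: 1052 × 3/16 = 197.25
  smooth-fruited bitter: 1052 × 3/16 = 197.25
  smooth-fruited non-bitter: 1052 × 1/16 = 65.75
χ² = Σ (O − E)² / E
  spiny-fruited bitter: (583 − 591.75)² / 591.75 = 0.1294
  spiny-fruited non-bitter: (215 − 197.25)² / 197.25 = 1.5973
  smooth-fruited bitter: (185 − 197.25)² / 197.25 = 0.7608
  smooth-fruited non-bitter: (69 − 65.75)² / 65.75 = 0.1606
χ² = 0.1294 + 1.5973 + 0.7608 + 0.1606 = 2.6481 ≈ 2.648

2.648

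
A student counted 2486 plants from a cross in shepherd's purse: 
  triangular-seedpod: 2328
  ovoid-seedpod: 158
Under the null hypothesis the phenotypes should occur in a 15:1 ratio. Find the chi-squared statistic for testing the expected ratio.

0.047

Expected counts for N = 2486 under a 15:1 ratio (total parts = 16):
  triangular-seedpod: 2486 × 15/16 = 2330.625
  ovoid-seedpod: 2486 × 1/16 = 155.375
χ² = Σ (O − E)² / E
  triangular-seedpod: (2328 − 2330.625)² / 2330.625 = 0.0030
  ovoid-seedpod: (158 − 155.375)² / 155.375 = 0.0443
χ² = 0.0030 + 0.0443 = 0.0473 ≈ 0.047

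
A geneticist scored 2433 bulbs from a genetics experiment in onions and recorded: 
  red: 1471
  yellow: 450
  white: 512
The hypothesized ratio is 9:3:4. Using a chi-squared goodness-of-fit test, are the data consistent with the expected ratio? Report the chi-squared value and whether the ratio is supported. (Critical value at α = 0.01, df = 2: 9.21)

22.982; not consistent

Under the 9:3:4 hypothesis (Σ ratio = 16, N = 2433):
  red: 2433 × 9/16 = 1368.5625
  yellow: 2433 × 3/16 = 456.1875
  white: 2433 × 4/16 = 608.25
χ² = Σ (O − E)² / E
  red: (1471 − 1368.5625)² / 1368.5625 = 7.6675
  yellow: (450 − 456.1875)² / 456.1875 = 0.0839
  white: (512 − 608.25)² / 608.25 = 15.2307
χ² = 7.6675 + 0.0839 + 15.2307 = 22.9821 ≈ 22.982
Degrees of freedom = 3 − 1 = 2; critical value at α = 0.01 is 9.21.
Since 22.982 > 9.21, we reject the null hypothesis — the data do not fit the 9:3:4 ratio.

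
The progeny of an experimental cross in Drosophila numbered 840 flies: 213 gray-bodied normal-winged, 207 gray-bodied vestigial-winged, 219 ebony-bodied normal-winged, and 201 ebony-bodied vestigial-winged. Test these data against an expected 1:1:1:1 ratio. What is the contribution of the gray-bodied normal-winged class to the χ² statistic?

Under the 1:1:1:1 hypothesis (Σ ratio = 4, N = 840):
  gray-bodied normal-winged: 840 × 1/4 = 210
  gray-bodied vestigial-winged: 840 × 1/4 = 210
  ebony-bodied normal-winged: 840 × 1/4 = 210
  ebony-bodied vestigial-winged: 840 × 1/4 = 210
Contribution of gray-bodied normal-winged: (213 − 210)² / 210 = 0.0429

0.043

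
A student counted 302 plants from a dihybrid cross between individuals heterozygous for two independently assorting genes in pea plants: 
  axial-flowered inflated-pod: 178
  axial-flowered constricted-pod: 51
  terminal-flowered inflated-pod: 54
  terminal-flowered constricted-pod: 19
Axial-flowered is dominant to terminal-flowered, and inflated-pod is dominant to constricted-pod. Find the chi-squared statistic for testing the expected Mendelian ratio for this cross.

A dihybrid F₂ with independent assortment and complete dominance at both loci gives a 9:3:3:1 phenotypic ratio.
Under the 9:3:3:1 hypothesis (Σ ratio = 16, N = 302):
  axial-flowered inflated-pod: 302 × 9/16 = 169.875
  axial-flowered constricted-pod: 302 × 3/16 = 56.625
  terminal-flowered inflated-pod: 302 × 3/16 = 56.625
  terminal-flowered constricted-pod: 302 × 1/16 = 18.875
χ² = Σ (O − E)² / E
  axial-flowered inflated-pod: (178 − 169.875)² / 169.875 = 0.3886
  axial-flowered constricted-pod: (51 − 56.625)² / 56.625 = 0.5588
  terminal-flowered inflated-pod: (54 − 56.625)² / 56.625 = 0.1217
  terminal-flowered constricted-pod: (19 − 18.875)² / 18.875 = 0.0008
χ² = 0.3886 + 0.5588 + 0.1217 + 0.0008 = 1.0699 ≈ 1.070

1.070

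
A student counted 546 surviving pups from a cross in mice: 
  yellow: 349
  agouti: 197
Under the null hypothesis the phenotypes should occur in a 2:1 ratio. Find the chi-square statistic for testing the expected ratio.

1.854

Total ratio parts = 3. Expected numbers out of 546:
  yellow: 546 × 2/3 = 364
  agouti: 546 × 1/3 = 182
χ² = Σ (O − E)² / E
  yellow: (349 − 364)² / 364 = 0.6181
  agouti: (197 − 182)² / 182 = 1.2363
χ² = 0.6181 + 1.2363 = 1.8544 ≈ 1.854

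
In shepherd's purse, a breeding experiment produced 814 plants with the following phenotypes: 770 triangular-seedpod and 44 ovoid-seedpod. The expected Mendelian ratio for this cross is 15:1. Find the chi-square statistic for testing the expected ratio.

The 15:1 ratio has 16 parts, so with N = 814 the expected counts are:
  triangular-seedpod: 814 × 15/16 = 763.125
  ovoid-seedpod: 814 × 1/16 = 50.875
χ² = Σ (O − E)² / E
  triangular-seedpod: (770 − 763.125)² / 763.125 = 0.0619
  ovoid-seedpod: (44 − 50.875)² / 50.875 = 0.9291
χ² = 0.0619 + 0.9291 = 0.991

0.991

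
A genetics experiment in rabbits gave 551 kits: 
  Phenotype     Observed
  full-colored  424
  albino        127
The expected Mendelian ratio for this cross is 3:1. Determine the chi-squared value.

Total ratio parts = 4. Expected numbers out of 551:
  full-colored: 551 × 3/4 = 413.25
  albino: 551 × 1/4 = 137.75
χ² = Σ (O − E)² / E
  full-colored: (424 − 413.25)² / 413.25 = 0.2796
  albino: (127 − 137.75)² / 137.75 = 0.8389
χ² = 0.2796 + 0.8389 = 1.1185 ≈ 1.119

1.119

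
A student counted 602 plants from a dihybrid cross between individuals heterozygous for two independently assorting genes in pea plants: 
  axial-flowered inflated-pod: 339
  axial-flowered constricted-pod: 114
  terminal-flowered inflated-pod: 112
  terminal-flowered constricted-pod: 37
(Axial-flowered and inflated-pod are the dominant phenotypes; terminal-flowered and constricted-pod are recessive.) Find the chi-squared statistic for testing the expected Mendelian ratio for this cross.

A dihybrid F₂ with independent assortment and complete dominance at both loci gives a 9:3:3:1 phenotypic ratio.
Expected counts for N = 602 under a 9:3:3:1 ratio (total parts = 16):
  axial-flowered inflated-pod: 602 × 9/16 = 338.625
  axial-flowered constricted-pod: 602 × 3/16 = 112.875
  terminal-flowered inflated-pod: 602 × 3/16 = 112.875
  terminal-flowered constricted-pod: 602 × 1/16 = 37.625
χ² = Σ (O − E)² / E
  axial-flowered inflated-pod: (339 − 338.625)² / 338.625 = 0.0004
  axial-flowered constricted-pod: (114 − 112.875)² / 112.875 = 0.0112
  terminal-flowered inflated-pod: (112 − 112.875)² / 112.875 = 0.0068
  terminal-flowered constricted-pod: (37 − 37.625)² / 37.625 = 0.0104
χ² = 0.0004 + 0.0112 + 0.0068 + 0.0104 = 0.0288 ≈ 0.029

0.029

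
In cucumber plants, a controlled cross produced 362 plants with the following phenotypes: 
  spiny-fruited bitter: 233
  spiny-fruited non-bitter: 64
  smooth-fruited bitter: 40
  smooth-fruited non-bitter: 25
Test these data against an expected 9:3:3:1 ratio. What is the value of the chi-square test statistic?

Under the 9:3:3:1 hypothesis (Σ ratio = 16, N = 362):
  spiny-fruited bitter: 362 × 9/16 = 203.625
  spiny-fruited non-bitter: 362 × 3/16 = 67.875
  smooth-fruited bitter: 362 × 3/16 = 67.875
  smooth-fruited non-bitter: 362 × 1/16 = 22.625
χ² = Σ (O − E)² / E
  spiny-fruited bitter: (233 − 203.625)² / 203.625 = 4.2376
  spiny-fruited non-bitter: (64 − 67.875)² / 67.875 = 0.2212
  smooth-fruited bitter: (40 − 67.875)² / 67.875 = 11.4477
  smooth-fruited non-bitter: (25 − 22.625)² / 22.625 = 0.2493
χ² = 4.2376 + 0.2212 + 11.4477 + 0.2493 = 16.1558 ≈ 16.156

16.156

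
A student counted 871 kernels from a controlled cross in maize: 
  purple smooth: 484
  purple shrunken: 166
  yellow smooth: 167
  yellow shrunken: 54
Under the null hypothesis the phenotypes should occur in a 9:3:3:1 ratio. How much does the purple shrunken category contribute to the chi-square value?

0.044

Expected counts for N = 871 under a 9:3:3:1 ratio (total parts = 16):
  purple smooth: 871 × 9/16 = 489.9375
  purple shrunken: 871 × 3/16 = 163.3125
  yellow smooth: 871 × 3/16 = 163.3125
  yellow shrunken: 871 × 1/16 = 54.4375
Contribution of purple shrunken: (166 − 163.3125)² / 163.3125 = 0.0442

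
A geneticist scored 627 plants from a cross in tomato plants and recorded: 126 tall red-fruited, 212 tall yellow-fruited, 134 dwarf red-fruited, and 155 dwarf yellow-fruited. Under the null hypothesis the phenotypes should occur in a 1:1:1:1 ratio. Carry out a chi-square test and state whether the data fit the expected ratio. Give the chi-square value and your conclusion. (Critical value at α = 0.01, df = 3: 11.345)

Expected counts for N = 627 under a 1:1:1:1 ratio (total parts = 4):
  tall red-fruited: 627 × 1/4 = 156.75
  tall yellow-fruited: 627 × 1/4 = 156.75
  dwarf red-fruited: 627 × 1/4 = 156.75
  dwarf yellow-fruited: 627 × 1/4 = 156.75
χ² = Σ (O − E)² / E
  tall red-fruited: (126 − 156.75)² / 156.75 = 6.0323
  tall yellow-fruited: (212 − 156.75)² / 156.75 = 19.4741
  dwarf red-fruited: (134 − 156.75)² / 156.75 = 3.3018
  dwarf yellow-fruited: (155 − 156.75)² / 156.75 = 0.0195
χ² = 6.0323 + 19.4741 + 3.3018 + 0.0195 = 28.8277 ≈ 28.828
Degrees of freedom = 4 − 1 = 3; critical value at α = 0.01 is 11.345.
Since 28.828 > 11.345, we reject the null hypothesis — the data do not fit the 1:1:1:1 ratio.

28.828; not consistent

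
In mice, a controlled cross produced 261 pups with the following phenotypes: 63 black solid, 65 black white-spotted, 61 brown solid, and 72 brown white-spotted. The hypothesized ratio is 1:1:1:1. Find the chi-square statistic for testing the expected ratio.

The 1:1:1:1 ratio has 4 parts, so with N = 261 the expected counts are:
  black solid: 261 × 1/4 = 65.25
  black white-spotted: 261 × 1/4 = 65.25
  brown solid: 261 × 1/4 = 65.25
  brown white-spotted: 261 × 1/4 = 65.25
χ² = Σ (O − E)² / E
  black solid: (63 − 65.25)² / 65.25 = 0.0776
  black white-spotted: (65 − 65.25)² / 65.25 = 0.0010
  brown solid: (61 − 65.25)² / 65.25 = 0.2768
  brown white-spotted: (72 − 65.25)² / 65.25 = 0.6983
χ² = 0.0776 + 0.0010 + 0.2768 + 0.6983 = 1.0537 ≈ 1.054

1.054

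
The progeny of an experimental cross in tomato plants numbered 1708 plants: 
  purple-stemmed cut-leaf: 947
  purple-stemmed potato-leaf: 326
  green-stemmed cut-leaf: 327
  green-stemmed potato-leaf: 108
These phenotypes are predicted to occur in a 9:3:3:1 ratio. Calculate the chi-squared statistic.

The 9:3:3:1 ratio has 16 parts, so with N = 1708 the expected counts are:
  purple-stemmed cut-leaf: 1708 × 9/16 = 960.75
  purple-stemmed potato-leaf: 1708 × 3/16 = 320.25
  green-stemmed cut-leaf: 1708 × 3/16 = 320.25
  green-stemmed potato-leaf: 1708 × 1/16 = 106.75
χ² = Σ (O − E)² / E
  purple-stemmed cut-leaf: (947 − 960.75)² / 960.75 = 0.1968
  purple-stemmed potato-leaf: (326 − 320.25)² / 320.25 = 0.1032
  green-stemmed cut-leaf: (327 − 320.25)² / 320.25 = 0.1423
  green-stemmed potato-leaf: (108 − 106.75)² / 106.75 = 0.0146
χ² = 0.1968 + 0.1032 + 0.1423 + 0.0146 = 0.4569 ≈ 0.457

0.457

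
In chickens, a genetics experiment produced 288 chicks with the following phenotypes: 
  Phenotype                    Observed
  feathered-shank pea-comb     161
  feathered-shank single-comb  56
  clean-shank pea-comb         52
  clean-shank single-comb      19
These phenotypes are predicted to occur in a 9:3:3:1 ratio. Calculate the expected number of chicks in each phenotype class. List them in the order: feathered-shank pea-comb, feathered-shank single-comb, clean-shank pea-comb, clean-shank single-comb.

Total ratio parts = 16. Expected numbers out of 288:
  feathered-shank pea-comb: 288 × 9/16 = 162
  feathered-shank single-comb: 288 × 3/16 = 54
  clean-shank pea-comb: 288 × 3/16 = 54
  clean-shank single-comb: 288 × 1/16 = 18

162, 54, 54, 18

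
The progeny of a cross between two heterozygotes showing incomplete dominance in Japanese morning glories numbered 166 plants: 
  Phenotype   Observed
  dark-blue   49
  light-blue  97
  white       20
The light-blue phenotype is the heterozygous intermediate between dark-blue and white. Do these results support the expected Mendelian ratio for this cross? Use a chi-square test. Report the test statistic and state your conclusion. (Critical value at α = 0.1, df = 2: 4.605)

With incomplete dominance, a heterozygote × heterozygote cross gives a 1:2:1 phenotypic ratio.
Under the 1:2:1 hypothesis (Σ ratio = 4, N = 166):
  dark-blue: 166 × 1/4 = 41.5
  light-blue: 166 × 2/4 = 83
  white: 166 × 1/4 = 41.5
χ² = Σ (O − E)² / E
  dark-blue: (49 − 41.5)² / 41.5 = 1.3554
  light-blue: (97 − 83)² / 83 = 2.3614
  white: (20 − 41.5)² / 41.5 = 11.1386
χ² = 1.3554 + 2.3614 + 11.1386 = 14.8554 ≈ 14.855
Degrees of freedom = 3 − 1 = 2; critical value at α = 0.1 is 4.605.
Since 14.855 > 4.605, we reject the null hypothesis — the data do not fit the 1:2:1 ratio.

14.855; not consistent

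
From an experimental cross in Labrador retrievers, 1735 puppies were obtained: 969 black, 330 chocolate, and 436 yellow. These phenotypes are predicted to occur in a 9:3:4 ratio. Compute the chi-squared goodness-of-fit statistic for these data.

Expected counts for N = 1735 under a 9:3:4 ratio (total parts = 16):
  black: 1735 × 9/16 = 975.9375
  chocolate: 1735 × 3/16 = 325.3125
  yellow: 1735 × 4/16 = 433.75
χ² = Σ (O − E)² / E
  black: (969 − 975.9375)² / 975.9375 = 0.0493
  chocolate: (330 − 325.3125)² / 325.3125 = 0.0675
  yellow: (436 − 433.75)² / 433.75 = 0.0117
χ² = 0.0493 + 0.0675 + 0.0117 = 0.1285 ≈ 0.129

0.129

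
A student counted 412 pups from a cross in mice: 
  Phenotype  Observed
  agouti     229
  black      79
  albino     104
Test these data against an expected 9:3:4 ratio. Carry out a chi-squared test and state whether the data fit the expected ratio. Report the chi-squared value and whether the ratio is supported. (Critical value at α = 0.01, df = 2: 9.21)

Total ratio parts = 16. Expected numbers out of 412:
  agouti: 412 × 9/16 = 231.75
  black: 412 × 3/16 = 77.25
  albino: 412 × 4/16 = 103
χ² = Σ (O − E)² / E
  agouti: (229 − 231.75)² / 231.75 = 0.0326
  black: (79 − 77.25)² / 77.25 = 0.0396
  albino: (104 − 103)² / 103 = 0.0097
χ² = 0.0326 + 0.0396 + 0.0097 = 0.0819 ≈ 0.082
Degrees of freedom = 3 − 1 = 2; critical value at α = 0.01 is 9.21.
Since 0.082 < 9.21, we fail to reject the null hypothesis — the data are consistent with the 9:3:4 ratio.

0.082; consistent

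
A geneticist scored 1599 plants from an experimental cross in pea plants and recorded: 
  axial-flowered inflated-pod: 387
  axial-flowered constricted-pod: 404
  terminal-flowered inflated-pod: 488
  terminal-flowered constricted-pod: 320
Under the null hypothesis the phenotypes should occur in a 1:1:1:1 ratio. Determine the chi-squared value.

Expected counts for N = 1599 under a 1:1:1:1 ratio (total parts = 4):
  axial-flowered inflated-pod: 1599 × 1/4 = 399.75
  axial-flowered constricted-pod: 1599 × 1/4 = 399.75
  terminal-flowered inflated-pod: 1599 × 1/4 = 399.75
  terminal-flowered constricted-pod: 1599 × 1/4 = 399.75
χ² = Σ (O − E)² / E
  axial-flowered inflated-pod: (387 − 399.75)² / 399.75 = 0.4067
  axial-flowered constricted-pod: (404 − 399.75)² / 399.75 = 0.0452
  terminal-flowered inflated-pod: (488 − 399.75)² / 399.75 = 19.4823
  terminal-flowered constricted-pod: (320 − 399.75)² / 399.75 = 15.9101
χ² = 0.4067 + 0.0452 + 19.4823 + 15.9101 = 35.8443 ≈ 35.844

35.844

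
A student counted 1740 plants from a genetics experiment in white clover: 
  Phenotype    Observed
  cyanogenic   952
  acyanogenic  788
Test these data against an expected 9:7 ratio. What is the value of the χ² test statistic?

1.671

Total ratio parts = 16. Expected numbers out of 1740:
  cyanogenic: 1740 × 9/16 = 978.75
  acyanogenic: 1740 × 7/16 = 761.25
χ² = Σ (O − E)² / E
  cyanogenic: (952 − 978.75)² / 978.75 = 0.7311
  acyanogenic: (788 − 761.25)² / 761.25 = 0.9400
χ² = 0.7311 + 0.9400 = 1.6711 ≈ 1.671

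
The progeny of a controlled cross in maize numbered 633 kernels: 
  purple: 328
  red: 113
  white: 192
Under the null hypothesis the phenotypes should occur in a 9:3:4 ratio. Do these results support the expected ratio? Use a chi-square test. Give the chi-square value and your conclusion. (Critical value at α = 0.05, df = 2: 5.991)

The 9:3:4 ratio has 16 parts, so with N = 633 the expected counts are:
  purple: 633 × 9/16 = 356.0625
  red: 633 × 3/16 = 118.6875
  white: 633 × 4/16 = 158.25
χ² = Σ (O − E)² / E
  purple: (328 − 356.0625)² / 356.0625 = 2.2117
  red: (113 − 118.6875)² / 118.6875 = 0.2725
  white: (192 − 158.25)² / 158.25 = 7.1979
χ² = 2.2117 + 0.2725 + 7.1979 = 9.6821 ≈ 9.682
Degrees of freedom = 3 − 1 = 2; critical value at α = 0.05 is 5.991.
Since 9.682 > 5.991, we reject the null hypothesis — the data do not fit the 9:3:4 ratio.

9.682; not consistent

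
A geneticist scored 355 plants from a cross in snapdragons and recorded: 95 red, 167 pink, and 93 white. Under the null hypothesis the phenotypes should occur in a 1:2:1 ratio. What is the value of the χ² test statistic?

1.265

Under the 1:2:1 hypothesis (Σ ratio = 4, N = 355):
  red: 355 × 1/4 = 88.75
  pink: 355 × 2/4 = 177.5
  white: 355 × 1/4 = 88.75
χ² = Σ (O − E)² / E
  red: (95 − 88.75)² / 88.75 = 0.4401
  pink: (167 − 177.5)² / 177.5 = 0.6211
  white: (93 − 88.75)² / 88.75 = 0.2035
χ² = 0.4401 + 0.6211 + 0.2035 = 1.2647 ≈ 1.265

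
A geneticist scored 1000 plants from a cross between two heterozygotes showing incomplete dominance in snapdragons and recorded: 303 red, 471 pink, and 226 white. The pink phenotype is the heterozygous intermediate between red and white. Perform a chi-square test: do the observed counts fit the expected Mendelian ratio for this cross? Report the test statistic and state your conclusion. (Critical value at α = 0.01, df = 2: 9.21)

With incomplete dominance, a heterozygote × heterozygote cross gives a 1:2:1 phenotypic ratio.
Total ratio parts = 4. Expected numbers out of 1000:
  red: 1000 × 1/4 = 250
  pink: 1000 × 2/4 = 500
  white: 1000 × 1/4 = 250
χ² = Σ (O − E)² / E
  red: (303 − 250)² / 250 = 11.2360
  pink: (471 − 500)² / 500 = 1.6820
  white: (226 − 250)² / 250 = 2.3040
χ² = 11.2360 + 1.6820 + 2.3040 = 15.222
Degrees of freedom = 3 − 1 = 2; critical value at α = 0.01 is 9.21.
Since 15.222 > 9.21, we reject the null hypothesis — the data do not fit the 1:2:1 ratio.

15.222; not consistent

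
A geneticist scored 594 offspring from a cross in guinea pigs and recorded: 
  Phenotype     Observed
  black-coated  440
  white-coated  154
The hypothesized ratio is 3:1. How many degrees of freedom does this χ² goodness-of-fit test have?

A goodness-of-fit test with 2 phenotype classes has df = 2 − 1 = 1.

1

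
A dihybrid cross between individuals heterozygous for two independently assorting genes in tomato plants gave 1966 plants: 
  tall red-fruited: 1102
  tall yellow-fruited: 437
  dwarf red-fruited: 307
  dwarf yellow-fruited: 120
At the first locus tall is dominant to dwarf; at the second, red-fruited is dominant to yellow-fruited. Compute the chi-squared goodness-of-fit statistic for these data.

23.066

A dihybrid F₂ with independent assortment and complete dominance at both loci gives a 9:3:3:1 phenotypic ratio.
The 9:3:3:1 ratio has 16 parts, so with N = 1966 the expected counts are:
  tall red-fruited: 1966 × 9/16 = 1105.875
  tall yellow-fruited: 1966 × 3/16 = 368.625
  dwarf red-fruited: 1966 × 3/16 = 368.625
  dwarf yellow-fruited: 1966 × 1/16 = 122.875
χ² = Σ (O − E)² / E
  tall red-fruited: (1102 − 1105.875)² / 1105.875 = 0.0136
  tall yellow-fruited: (437 − 368.625)² / 368.625 = 12.6826
  dwarf red-fruited: (307 − 368.625)² / 368.625 = 10.3022
  dwarf yellow-fruited: (120 − 122.875)² / 122.875 = 0.0673
χ² = 0.0136 + 12.6826 + 10.3022 + 0.0673 = 23.0657 ≈ 23.066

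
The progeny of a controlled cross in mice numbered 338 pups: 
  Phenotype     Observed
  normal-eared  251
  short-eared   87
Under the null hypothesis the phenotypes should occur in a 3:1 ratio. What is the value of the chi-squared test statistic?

Under the 3:1 hypothesis (Σ ratio = 4, N = 338):
  normal-eared: 338 × 3/4 = 253.5
  short-eared: 338 × 1/4 = 84.5
χ² = Σ (O − E)² / E
  normal-eared: (251 − 253.5)² / 253.5 = 0.0247
  short-eared: (87 − 84.5)² / 84.5 = 0.0740
χ² = 0.0247 + 0.0740 = 0.0987 ≈ 0.099

0.099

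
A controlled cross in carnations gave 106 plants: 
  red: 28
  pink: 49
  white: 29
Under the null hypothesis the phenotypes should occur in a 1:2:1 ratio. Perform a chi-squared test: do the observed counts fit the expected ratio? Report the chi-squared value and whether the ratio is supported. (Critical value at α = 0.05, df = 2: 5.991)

0.623; consistent

Under the 1:2:1 hypothesis (Σ ratio = 4, N = 106):
  red: 106 × 1/4 = 26.5
  pink: 106 × 2/4 = 53
  white: 106 × 1/4 = 26.5
χ² = Σ (O − E)² / E
  red: (28 − 26.5)² / 26.5 = 0.0849
  pink: (49 − 53)² / 53 = 0.3019
  white: (29 − 26.5)² / 26.5 = 0.2358
χ² = 0.0849 + 0.3019 + 0.2358 = 0.6226 ≈ 0.623
Degrees of freedom = 3 − 1 = 2; critical value at α = 0.05 is 5.991.
Since 0.623 < 5.991, we fail to reject the null hypothesis — the data are consistent with the 1:2:1 ratio.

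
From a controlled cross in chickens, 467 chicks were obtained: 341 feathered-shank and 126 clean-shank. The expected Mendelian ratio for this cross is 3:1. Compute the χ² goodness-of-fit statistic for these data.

0.977

The 3:1 ratio has 4 parts, so with N = 467 the expected counts are:
  feathered-shank: 467 × 3/4 = 350.25
  clean-shank: 467 × 1/4 = 116.75
χ² = Σ (O − E)² / E
  feathered-shank: (341 − 350.25)² / 350.25 = 0.2443
  clean-shank: (126 − 116.75)² / 116.75 = 0.7329
χ² = 0.2443 + 0.7329 = 0.9772 ≈ 0.977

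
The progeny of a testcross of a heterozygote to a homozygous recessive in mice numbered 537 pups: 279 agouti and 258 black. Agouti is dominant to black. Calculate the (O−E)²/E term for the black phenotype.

0.411

A testcross of a heterozygote (Aa × aa) gives a 1:1 phenotypic ratio.
Total ratio parts = 2. Expected numbers out of 537:
  agouti: 537 × 1/2 = 268.5
  black: 537 × 1/2 = 268.5
Contribution of black: (258 − 268.5)² / 268.5 = 0.4106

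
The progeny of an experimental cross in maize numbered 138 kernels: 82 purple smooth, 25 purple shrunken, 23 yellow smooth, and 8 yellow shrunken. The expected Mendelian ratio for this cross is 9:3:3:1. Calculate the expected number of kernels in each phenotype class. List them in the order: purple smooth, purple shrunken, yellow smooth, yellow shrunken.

Expected counts for N = 138 under a 9:3:3:1 ratio (total parts = 16):
  purple smooth: 138 × 9/16 = 77.625
  purple shrunken: 138 × 3/16 = 25.875
  yellow smooth: 138 × 3/16 = 25.875
  yellow shrunken: 138 × 1/16 = 8.625

77.625, 25.875, 25.875, 8.625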